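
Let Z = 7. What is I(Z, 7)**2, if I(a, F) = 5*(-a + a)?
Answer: 0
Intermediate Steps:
I(a, F) = 0 (I(a, F) = 5*0 = 0)
I(Z, 7)**2 = 0**2 = 0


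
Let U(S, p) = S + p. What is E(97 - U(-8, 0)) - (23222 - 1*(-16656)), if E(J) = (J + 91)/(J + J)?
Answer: -598156/15 ≈ -39877.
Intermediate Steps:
E(J) = (91 + J)/(2*J) (E(J) = (91 + J)/((2*J)) = (91 + J)*(1/(2*J)) = (91 + J)/(2*J))
E(97 - U(-8, 0)) - (23222 - 1*(-16656)) = (91 + (97 - (-8 + 0)))/(2*(97 - (-8 + 0))) - (23222 - 1*(-16656)) = (91 + (97 - 1*(-8)))/(2*(97 - 1*(-8))) - (23222 + 16656) = (91 + (97 + 8))/(2*(97 + 8)) - 1*39878 = (½)*(91 + 105)/105 - 39878 = (½)*(1/105)*196 - 39878 = 14/15 - 39878 = -598156/15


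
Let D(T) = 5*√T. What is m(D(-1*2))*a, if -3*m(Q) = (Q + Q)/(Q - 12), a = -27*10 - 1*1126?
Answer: 13960*√2/(3*(5*√2 + 12*I)) ≈ 239.86 - 407.06*I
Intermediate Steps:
a = -1396 (a = -270 - 1126 = -1396)
m(Q) = -2*Q/(3*(-12 + Q)) (m(Q) = -(Q + Q)/(3*(Q - 12)) = -2*Q/(3*(-12 + Q)))
m(D(-1*2))*a = -2*5*√(-1*2)/(-36 + 3*(5*√(-1*2)))*(-1396) = -2*5*√(-2)/(-36 + 3*(5*√(-2)))*(-1396) = -2*5*(I*√2)/(-36 + 3*(5*(I*√2)))*(-1396) = -2*5*I*√2/(-36 + 3*(5*I*√2))*(-1396) = -2*5*I*√2/(-36 + 15*I*√2)*(-1396) = -10*I*√2/(-36 + 15*I*√2)*(-1396) = 13960*I*√2/(-36 + 15*I*√2)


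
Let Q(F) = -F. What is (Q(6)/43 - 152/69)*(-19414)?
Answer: 134927300/2967 ≈ 45476.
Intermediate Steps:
(Q(6)/43 - 152/69)*(-19414) = (-1*6/43 - 152/69)*(-19414) = (-6*1/43 - 152*1/69)*(-19414) = (-6/43 - 152/69)*(-19414) = -6950/2967*(-19414) = 134927300/2967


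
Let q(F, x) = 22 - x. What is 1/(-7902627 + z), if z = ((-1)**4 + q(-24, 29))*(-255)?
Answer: -1/7901097 ≈ -1.2656e-7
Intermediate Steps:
z = 1530 (z = ((-1)**4 + (22 - 1*29))*(-255) = (1 + (22 - 29))*(-255) = (1 - 7)*(-255) = -6*(-255) = 1530)
1/(-7902627 + z) = 1/(-7902627 + 1530) = 1/(-7901097) = -1/7901097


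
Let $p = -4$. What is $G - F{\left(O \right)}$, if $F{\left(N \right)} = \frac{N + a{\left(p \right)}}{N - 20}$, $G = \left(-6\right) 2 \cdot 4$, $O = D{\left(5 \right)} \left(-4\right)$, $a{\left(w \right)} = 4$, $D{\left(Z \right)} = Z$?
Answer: $- \frac{242}{5} \approx -48.4$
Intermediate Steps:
$O = -20$ ($O = 5 \left(-4\right) = -20$)
$G = -48$ ($G = \left(-12\right) 4 = -48$)
$F{\left(N \right)} = \frac{4 + N}{-20 + N}$ ($F{\left(N \right)} = \frac{N + 4}{N - 20} = \frac{4 + N}{-20 + N}$)
$G - F{\left(O \right)} = -48 - \frac{4 - 20}{-20 - 20} = -48 - \frac{1}{-40} \left(-16\right) = -48 - \left(- \frac{1}{40}\right) \left(-16\right) = -48 - \frac{2}{5} = - \frac{242}{5}$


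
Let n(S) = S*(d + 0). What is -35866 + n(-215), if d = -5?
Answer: -34791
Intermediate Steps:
n(S) = -5*S (n(S) = S*(-5 + 0) = S*(-5) = -5*S)
-35866 + n(-215) = -35866 - 5*(-215) = -35866 + 1075 = -34791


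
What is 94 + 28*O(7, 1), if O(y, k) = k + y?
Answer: 318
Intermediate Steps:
94 + 28*O(7, 1) = 94 + 28*(1 + 7) = 94 + 28*8 = 94 + 224 = 318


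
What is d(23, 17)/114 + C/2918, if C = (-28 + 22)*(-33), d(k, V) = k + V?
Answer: 34823/83163 ≈ 0.41873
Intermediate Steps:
d(k, V) = V + k
C = 198 (C = -6*(-33) = 198)
d(23, 17)/114 + C/2918 = (17 + 23)/114 + 198/2918 = 40*(1/114) + 198*(1/2918) = 20/57 + 99/1459 = 34823/83163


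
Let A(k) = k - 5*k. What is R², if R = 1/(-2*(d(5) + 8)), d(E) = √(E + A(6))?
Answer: 1/(4*(8 + I*√19)²) ≈ 0.001633 - 0.0025309*I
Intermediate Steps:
A(k) = -4*k (A(k) = k - 5*k = -4*k)
d(E) = √(-24 + E) (d(E) = √(E - 4*6) = √(E - 24) = √(-24 + E))
R = 1/(-16 - 2*I*√19) (R = 1/(-2*(√(-24 + 5) + 8)) = 1/(-2*(√(-19) + 8)) = 1/(-2*(I*√19 + 8)) = 1/(-2*(8 + I*√19)) = 1/(-16 - 2*I*√19) ≈ -0.048193 + 0.026258*I)
R² = (I/(2*(√19 - 8*I)))² = -1/(4*(√19 - 8*I)²)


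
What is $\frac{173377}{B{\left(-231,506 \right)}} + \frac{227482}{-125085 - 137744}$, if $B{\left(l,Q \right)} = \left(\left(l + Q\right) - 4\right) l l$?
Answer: $- \frac{463430036287}{542960821557} \approx -0.85352$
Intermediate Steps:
$B{\left(l,Q \right)} = l^{2} \left(-4 + Q + l\right)$ ($B{\left(l,Q \right)} = \left(\left(Q + l\right) - 4\right) l l = \left(-4 + Q + l\right) l l = l \left(-4 + Q + l\right) l = l^{2} \left(-4 + Q + l\right)$)
$\frac{173377}{B{\left(-231,506 \right)}} + \frac{227482}{-125085 - 137744} = \frac{173377}{\left(-231\right)^{2} \left(-4 + 506 - 231\right)} + \frac{227482}{-125085 - 137744} = \frac{173377}{53361 \cdot 271} + \frac{227482}{-262829} = \frac{173377}{14460831} + 227482 \left(- \frac{1}{262829}\right) = 173377 \cdot \frac{1}{14460831} - \frac{227482}{262829} = \frac{173377}{14460831} - \frac{227482}{262829} = - \frac{463430036287}{542960821557}$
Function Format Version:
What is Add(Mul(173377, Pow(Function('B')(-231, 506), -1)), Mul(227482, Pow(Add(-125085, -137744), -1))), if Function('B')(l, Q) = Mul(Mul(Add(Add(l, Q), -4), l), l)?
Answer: Rational(-463430036287, 542960821557) ≈ -0.85352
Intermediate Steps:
Function('B')(l, Q) = Mul(Pow(l, 2), Add(-4, Q, l)) (Function('B')(l, Q) = Mul(Mul(Add(Add(Q, l), -4), l), l) = Mul(Mul(Add(-4, Q, l), l), l) = Mul(Mul(l, Add(-4, Q, l)), l) = Mul(Pow(l, 2), Add(-4, Q, l)))
Add(Mul(173377, Pow(Function('B')(-231, 506), -1)), Mul(227482, Pow(Add(-125085, -137744), -1))) = Add(Mul(173377, Pow(Mul(Pow(-231, 2), Add(-4, 506, -231)), -1)), Mul(227482, Pow(Add(-125085, -137744), -1))) = Add(Mul(173377, Pow(Mul(53361, 271), -1)), Mul(227482, Pow(-262829, -1))) = Add(Mul(173377, Pow(14460831, -1)), Mul(227482, Rational(-1, 262829))) = Add(Mul(173377, Rational(1, 14460831)), Rational(-227482, 262829)) = Add(Rational(173377, 14460831), Rational(-227482, 262829)) = Rational(-463430036287, 542960821557)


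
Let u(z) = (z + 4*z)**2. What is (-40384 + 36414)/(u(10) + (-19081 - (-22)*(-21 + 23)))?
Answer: 3970/16537 ≈ 0.24007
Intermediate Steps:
u(z) = 25*z**2 (u(z) = (5*z)**2 = 25*z**2)
(-40384 + 36414)/(u(10) + (-19081 - (-22)*(-21 + 23))) = (-40384 + 36414)/(25*10**2 + (-19081 - (-22)*(-21 + 23))) = -3970/(25*100 + (-19081 - (-22)*2)) = -3970/(2500 + (-19081 - 1*(-44))) = -3970/(2500 + (-19081 + 44)) = -3970/(2500 - 19037) = -3970/(-16537) = -3970*(-1/16537) = 3970/16537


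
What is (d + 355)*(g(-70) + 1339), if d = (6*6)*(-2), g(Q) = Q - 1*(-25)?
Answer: 366202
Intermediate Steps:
g(Q) = 25 + Q (g(Q) = Q + 25 = 25 + Q)
d = -72 (d = 36*(-2) = -72)
(d + 355)*(g(-70) + 1339) = (-72 + 355)*((25 - 70) + 1339) = 283*(-45 + 1339) = 283*1294 = 366202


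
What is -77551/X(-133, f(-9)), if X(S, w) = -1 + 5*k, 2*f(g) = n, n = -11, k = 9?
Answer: -77551/44 ≈ -1762.5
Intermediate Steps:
f(g) = -11/2 (f(g) = (½)*(-11) = -11/2)
X(S, w) = 44 (X(S, w) = -1 + 5*9 = -1 + 45 = 44)
-77551/X(-133, f(-9)) = -77551/44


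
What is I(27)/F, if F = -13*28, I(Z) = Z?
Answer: -27/364 ≈ -0.074176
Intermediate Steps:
F = -364
I(27)/F = 27/(-364) = 27*(-1/364) = -27/364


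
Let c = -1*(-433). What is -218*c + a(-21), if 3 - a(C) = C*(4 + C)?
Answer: -94748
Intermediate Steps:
c = 433
a(C) = 3 - C*(4 + C)
-218*c + a(-21) = -218*433 + (3 - 1*(-21)² - 4*(-21)) = -94394 + (3 - 1*441 + 84) = -94394 + (3 - 441 + 84) = -94394 - 354 = -94748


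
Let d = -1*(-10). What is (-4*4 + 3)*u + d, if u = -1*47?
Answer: 621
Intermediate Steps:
d = 10
u = -47
(-4*4 + 3)*u + d = (-4*4 + 3)*(-47) + 10 = (-16 + 3)*(-47) + 10 = -13*(-47) + 10 = 611 + 10 = 621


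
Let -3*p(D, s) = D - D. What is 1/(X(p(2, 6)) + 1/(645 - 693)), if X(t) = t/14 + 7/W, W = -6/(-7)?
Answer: 48/391 ≈ 0.12276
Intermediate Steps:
W = 6/7 (W = -6*(-⅐) = 6/7 ≈ 0.85714)
p(D, s) = 0 (p(D, s) = -(D - D)/3 = -⅓*0 = 0)
X(t) = 49/6 + t/14 (X(t) = t/14 + 7/(6/7) = t*(1/14) + 7*(7/6) = t/14 + 49/6 = 49/6 + t/14)
1/(X(p(2, 6)) + 1/(645 - 693)) = 1/((49/6 + (1/14)*0) + 1/(645 - 693)) = 1/((49/6 + 0) + 1/(-48)) = 1/(49/6 - 1/48) = 1/(391/48) = 48/391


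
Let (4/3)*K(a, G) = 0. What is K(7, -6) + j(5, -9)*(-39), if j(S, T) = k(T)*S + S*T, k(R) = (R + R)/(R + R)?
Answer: 1560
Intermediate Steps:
k(R) = 1 (k(R) = (2*R)/((2*R)) = (2*R)*(1/(2*R)) = 1)
j(S, T) = S + S*T (j(S, T) = 1*S + S*T = S + S*T)
K(a, G) = 0 (K(a, G) = (¾)*0 = 0)
K(7, -6) + j(5, -9)*(-39) = 0 + (5*(1 - 9))*(-39) = 0 + (5*(-8))*(-39) = 0 - 40*(-39) = 0 + 1560 = 1560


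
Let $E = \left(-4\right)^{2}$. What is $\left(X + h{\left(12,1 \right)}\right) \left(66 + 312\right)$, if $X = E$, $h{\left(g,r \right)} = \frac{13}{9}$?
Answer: $6594$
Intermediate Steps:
$h{\left(g,r \right)} = \frac{13}{9}$ ($h{\left(g,r \right)} = 13 \cdot \frac{1}{9} = \frac{13}{9}$)
$E = 16$
$X = 16$
$\left(X + h{\left(12,1 \right)}\right) \left(66 + 312\right) = \left(16 + \frac{13}{9}\right) \left(66 + 312\right) = \frac{157}{9} \cdot 378 = 6594$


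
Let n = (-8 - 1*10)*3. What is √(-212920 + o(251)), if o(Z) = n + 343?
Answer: I*√212631 ≈ 461.12*I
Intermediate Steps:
n = -54 (n = (-8 - 10)*3 = -18*3 = -54)
o(Z) = 289 (o(Z) = -54 + 343 = 289)
√(-212920 + o(251)) = √(-212920 + 289) = √(-212631) = I*√212631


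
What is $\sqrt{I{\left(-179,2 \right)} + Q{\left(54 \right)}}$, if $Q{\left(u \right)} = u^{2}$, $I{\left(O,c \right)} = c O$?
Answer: $\sqrt{2558} \approx 50.577$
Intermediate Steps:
$I{\left(O,c \right)} = O c$
$\sqrt{I{\left(-179,2 \right)} + Q{\left(54 \right)}} = \sqrt{\left(-179\right) 2 + 54^{2}} = \sqrt{-358 + 2916} = \sqrt{2558}$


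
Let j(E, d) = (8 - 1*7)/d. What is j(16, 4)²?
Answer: 1/16 ≈ 0.062500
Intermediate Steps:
j(E, d) = 1/d (j(E, d) = (8 - 7)/d = 1/d)
j(16, 4)² = (1/4)² = (¼)² = 1/16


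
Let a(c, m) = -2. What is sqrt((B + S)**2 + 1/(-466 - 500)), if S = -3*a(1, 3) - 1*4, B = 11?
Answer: sqrt(157702398)/966 ≈ 13.000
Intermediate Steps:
S = 2 (S = -3*(-2) - 1*4 = 6 - 4 = 2)
sqrt((B + S)**2 + 1/(-466 - 500)) = sqrt((11 + 2)**2 + 1/(-466 - 500)) = sqrt(13**2 + 1/(-966)) = sqrt(169 - 1/966) = sqrt(163253/966) = sqrt(157702398)/966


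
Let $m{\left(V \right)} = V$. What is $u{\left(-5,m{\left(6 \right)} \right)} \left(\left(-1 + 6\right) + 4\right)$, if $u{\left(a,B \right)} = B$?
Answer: $54$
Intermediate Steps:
$u{\left(-5,m{\left(6 \right)} \right)} \left(\left(-1 + 6\right) + 4\right) = 6 \left(\left(-1 + 6\right) + 4\right) = 6 \left(5 + 4\right) = 6 \cdot 9 = 54$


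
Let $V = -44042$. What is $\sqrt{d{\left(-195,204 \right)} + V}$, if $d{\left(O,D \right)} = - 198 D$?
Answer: $i \sqrt{84434} \approx 290.58 i$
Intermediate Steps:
$\sqrt{d{\left(-195,204 \right)} + V} = \sqrt{\left(-198\right) 204 - 44042} = \sqrt{-40392 - 44042} = \sqrt{-84434} = i \sqrt{84434}$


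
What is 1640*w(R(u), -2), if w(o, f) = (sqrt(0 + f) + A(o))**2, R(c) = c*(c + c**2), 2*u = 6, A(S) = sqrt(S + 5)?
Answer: 63960 + 3280*I*sqrt(82) ≈ 63960.0 + 29702.0*I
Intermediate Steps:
A(S) = sqrt(5 + S)
u = 3 (u = (1/2)*6 = 3)
w(o, f) = (sqrt(f) + sqrt(5 + o))**2 (w(o, f) = (sqrt(0 + f) + sqrt(5 + o))**2 = (sqrt(f) + sqrt(5 + o))**2)
1640*w(R(u), -2) = 1640*(sqrt(-2) + sqrt(5 + 3**2*(1 + 3)))**2 = 1640*(I*sqrt(2) + sqrt(5 + 9*4))**2 = 1640*(I*sqrt(2) + sqrt(5 + 36))**2 = 1640*(I*sqrt(2) + sqrt(41))**2 = 1640*(sqrt(41) + I*sqrt(2))**2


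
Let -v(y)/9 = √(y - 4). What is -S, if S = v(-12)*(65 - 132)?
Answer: -2412*I ≈ -2412.0*I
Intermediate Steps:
v(y) = -9*√(-4 + y) (v(y) = -9*√(y - 4) = -9*√(-4 + y))
S = 2412*I (S = (-9*√(-4 - 12))*(65 - 132) = -36*I*(-67) = 2412*I ≈ 2412.0*I)
-S = -2412*I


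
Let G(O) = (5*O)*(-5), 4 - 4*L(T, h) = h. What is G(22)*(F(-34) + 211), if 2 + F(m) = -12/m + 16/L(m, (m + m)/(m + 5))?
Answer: -6956950/51 ≈ -1.3641e+5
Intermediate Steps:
L(T, h) = 1 - h/4
G(O) = -25*O
F(m) = -2 - 12/m + 16/(1 - m/(2*(5 + m))) (F(m) = -2 + (-12/m + 16/(1 - (m + m)/(4*(m + 5)))) = -2 + (-12/m + 16/(1 - 2*m/(4*(5 + m)))) = -2 + (-12/m + 16/(1 - m/(2*(5 + m)))) = -2 - 12/m + 16/(1 - m/(2*(5 + m))))
G(22)*(F(-34) + 211) = (-25*22)*(2*(-60 + 15*(-34)**2 + 64*(-34))/(-34*(10 - 34)) + 211) = -550*(2*(-1/34)*(-60 + 15*1156 - 2176)/(-24) + 211) = -550*(2*(-1/34)*(-1/24)*(-60 + 17340 - 2176) + 211) = -550*(2*(-1/34)*(-1/24)*15104 + 211) = -550*(1888/51 + 211) = -550*12649/51 = -6956950/51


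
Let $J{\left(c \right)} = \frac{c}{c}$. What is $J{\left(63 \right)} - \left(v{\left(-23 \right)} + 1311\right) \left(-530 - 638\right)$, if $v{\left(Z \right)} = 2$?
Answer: $1533585$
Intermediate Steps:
$J{\left(c \right)} = 1$
$J{\left(63 \right)} - \left(v{\left(-23 \right)} + 1311\right) \left(-530 - 638\right) = 1 - \left(2 + 1311\right) \left(-530 - 638\right) = 1 - 1313 \left(-1168\right) = 1 - -1533584 = 1 + 1533584 = 1533585$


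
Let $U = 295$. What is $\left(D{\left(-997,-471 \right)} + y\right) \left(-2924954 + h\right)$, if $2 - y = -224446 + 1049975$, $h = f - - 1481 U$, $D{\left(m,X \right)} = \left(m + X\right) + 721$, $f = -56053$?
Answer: $2102133598688$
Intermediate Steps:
$D{\left(m,X \right)} = 721 + X + m$ ($D{\left(m,X \right)} = \left(X + m\right) + 721 = 721 + X + m$)
$h = 380842$ ($h = -56053 - \left(-1481\right) 295 = -56053 - -436895 = -56053 + 436895 = 380842$)
$y = -825527$ ($y = 2 - \left(-224446 + 1049975\right) = 2 - 825529 = -825527$)
$\left(D{\left(-997,-471 \right)} + y\right) \left(-2924954 + h\right) = \left(\left(721 - 471 - 997\right) - 825527\right) \left(-2924954 + 380842\right) = \left(-747 - 825527\right) \left(-2544112\right) = \left(-826274\right) \left(-2544112\right) = 2102133598688$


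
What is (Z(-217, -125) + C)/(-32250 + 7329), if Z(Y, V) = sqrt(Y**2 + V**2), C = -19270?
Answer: 19270/24921 - sqrt(62714)/24921 ≈ 0.76320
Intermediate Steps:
Z(Y, V) = sqrt(V**2 + Y**2)
(Z(-217, -125) + C)/(-32250 + 7329) = (sqrt((-125)**2 + (-217)**2) - 19270)/(-32250 + 7329) = (sqrt(15625 + 47089) - 19270)/(-24921) = (sqrt(62714) - 19270)*(-1/24921) = (-19270 + sqrt(62714))*(-1/24921) = 19270/24921 - sqrt(62714)/24921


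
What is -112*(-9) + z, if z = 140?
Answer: 1148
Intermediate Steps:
-112*(-9) + z = -112*(-9) + 140 = 1008 + 140 = 1148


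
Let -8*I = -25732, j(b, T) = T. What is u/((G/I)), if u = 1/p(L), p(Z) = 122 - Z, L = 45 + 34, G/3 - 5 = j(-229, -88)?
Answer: -6433/21414 ≈ -0.30041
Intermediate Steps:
I = 6433/2 (I = -⅛*(-25732) = 6433/2 ≈ 3216.5)
G = -249 (G = 15 + 3*(-88) = 15 - 264 = -249)
L = 79
u = 1/43 (u = 1/(122 - 1*79) = 1/(122 - 79) = 1/43 ≈ 0.023256)
u/((G/I)) = 1/(43*((-249/6433/2))) = 1/(43*((-249*2/6433))) = 1/(43*(-498/6433)) = (1/43)*(-6433/498) = -6433/21414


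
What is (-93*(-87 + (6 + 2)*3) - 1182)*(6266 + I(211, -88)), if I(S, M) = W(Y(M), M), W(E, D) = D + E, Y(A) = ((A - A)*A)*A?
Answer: 28894506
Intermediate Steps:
Y(A) = 0 (Y(A) = (0*A)*A = 0*A = 0)
I(S, M) = M (I(S, M) = M + 0 = M)
(-93*(-87 + (6 + 2)*3) - 1182)*(6266 + I(211, -88)) = (-93*(-87 + (6 + 2)*3) - 1182)*(6266 - 88) = (-93*(-87 + 8*3) - 1182)*6178 = (-93*(-87 + 24) - 1182)*6178 = (-93*(-63) - 1182)*6178 = (5859 - 1182)*6178 = 4677*6178 = 28894506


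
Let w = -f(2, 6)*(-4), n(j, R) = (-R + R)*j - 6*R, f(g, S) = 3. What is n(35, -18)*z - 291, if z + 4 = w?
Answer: 573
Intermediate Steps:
n(j, R) = -6*R (n(j, R) = 0*j - 6*R = 0 - 6*R = -6*R)
w = 12 (w = -1*3*(-4) = -3*(-4) = 12)
z = 8 (z = -4 + 12 = 8)
n(35, -18)*z - 291 = -6*(-18)*8 - 291 = 108*8 - 291 = 864 - 291 = 573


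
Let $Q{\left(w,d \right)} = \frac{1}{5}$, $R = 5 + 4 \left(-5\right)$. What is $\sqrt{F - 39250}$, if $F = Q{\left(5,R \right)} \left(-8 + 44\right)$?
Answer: $\frac{i \sqrt{981070}}{5} \approx 198.1 i$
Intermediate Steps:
$R = -15$ ($R = 5 - 20 = -15$)
$Q{\left(w,d \right)} = \frac{1}{5}$
$F = \frac{36}{5}$ ($F = \frac{-8 + 44}{5} = \frac{1}{5} \cdot 36 = \frac{36}{5} \approx 7.2$)
$\sqrt{F - 39250} = \sqrt{\frac{36}{5} - 39250} = \sqrt{- \frac{196214}{5}} = \frac{i \sqrt{981070}}{5}$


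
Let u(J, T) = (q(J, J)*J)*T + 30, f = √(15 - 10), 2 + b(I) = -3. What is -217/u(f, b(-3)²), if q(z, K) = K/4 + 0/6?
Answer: -124/35 ≈ -3.5429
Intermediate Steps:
q(z, K) = K/4 (q(z, K) = K*(¼) + 0*(⅙) = K/4 + 0 = K/4)
b(I) = -5 (b(I) = -2 - 3 = -5)
f = √5 ≈ 2.2361
u(J, T) = 30 + T*J²/4 (u(J, T) = ((J/4)*J)*T + 30 = (J²/4)*T + 30 = T*J²/4 + 30 = 30 + T*J²/4)
-217/u(f, b(-3)²) = -217/(30 + (¼)*(-5)²*(√5)²) = -217/(30 + (¼)*25*5) = -217/(30 + 125/4) = -217/245/4 = -217*4/245 = -124/35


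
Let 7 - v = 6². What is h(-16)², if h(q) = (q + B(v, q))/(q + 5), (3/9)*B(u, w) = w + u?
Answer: 22801/121 ≈ 188.44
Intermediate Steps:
v = -29 (v = 7 - 1*6² = 7 - 1*36 = 7 - 36 = -29)
B(u, w) = 3*u + 3*w (B(u, w) = 3*(w + u) = 3*(u + w) = 3*u + 3*w)
h(q) = (-87 + 4*q)/(5 + q) (h(q) = (q + (3*(-29) + 3*q))/(q + 5) = (q + (-87 + 3*q))/(5 + q) = (-87 + 4*q)/(5 + q))
h(-16)² = ((-87 + 4*(-16))/(5 - 16))² = ((-87 - 64)/(-11))² = (-1/11*(-151))² = (151/11)² = 22801/121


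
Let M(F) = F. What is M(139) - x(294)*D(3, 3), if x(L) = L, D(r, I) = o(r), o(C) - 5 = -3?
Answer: -449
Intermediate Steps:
o(C) = 2 (o(C) = 5 - 3 = 2)
D(r, I) = 2
M(139) - x(294)*D(3, 3) = 139 - 294*2 = 139 - 1*588 = 139 - 588 = -449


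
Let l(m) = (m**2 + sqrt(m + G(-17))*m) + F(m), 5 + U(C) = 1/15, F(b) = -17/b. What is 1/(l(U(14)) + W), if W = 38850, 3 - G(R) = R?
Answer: 10777796398350/419016735738887161 + 91175400*sqrt(3390)/419016735738887161 ≈ 2.5734e-5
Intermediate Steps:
U(C) = -74/15 (U(C) = -5 + 1/15 = -74/15)
G(R) = 3 - R
l(m) = m**2 - 17/m + m*sqrt(20 + m) (l(m) = (m**2 + sqrt(m + (3 - 1*(-17)))*m) - 17/m = (m**2 + sqrt(m + (3 + 17))*m) - 17/m = (m**2 + sqrt(m + 20)*m) - 17/m = (m**2 + sqrt(20 + m)*m) - 17/m = (m**2 + m*sqrt(20 + m)) - 17/m = m**2 - 17/m + m*sqrt(20 + m))
1/(l(U(14)) + W) = 1/((-17 + (-74/15)**2*(-74/15 + sqrt(20 - 74/15)))/(-74/15) + 38850) = 1/(-15*(-17 + 5476*(-74/15 + sqrt(226/15))/225)/74 + 38850) = 1/(-15*(-17 + 5476*(-74/15 + sqrt(3390)/15)/225)/74 + 38850) = 1/(-15*(-17 + (-405224/3375 + 5476*sqrt(3390)/3375))/74 + 38850) = 1/(-15*(-462599/3375 + 5476*sqrt(3390)/3375)/74 + 38850) = 1/((462599/16650 - 74*sqrt(3390)/225) + 38850) = 1/(647315099/16650 - 74*sqrt(3390)/225)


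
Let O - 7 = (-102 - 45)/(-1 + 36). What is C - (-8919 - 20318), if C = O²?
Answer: 731121/25 ≈ 29245.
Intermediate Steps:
O = 14/5 (O = 7 + (-102 - 45)/(-1 + 36) = 7 - 147/35 = 7 - 147*1/35 = 7 - 21/5 = 14/5 ≈ 2.8000)
C = 196/25 (C = (14/5)² = 196/25 ≈ 7.8400)
C - (-8919 - 20318) = 196/25 - (-8919 - 20318) = 196/25 - 1*(-29237) = 196/25 + 29237 = 731121/25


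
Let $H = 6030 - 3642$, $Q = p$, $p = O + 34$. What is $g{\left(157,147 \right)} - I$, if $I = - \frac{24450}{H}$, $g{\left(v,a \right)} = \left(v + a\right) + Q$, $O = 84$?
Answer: $\frac{172031}{398} \approx 432.24$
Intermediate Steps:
$p = 118$ ($p = 84 + 34 = 118$)
$Q = 118$
$H = 2388$
$g{\left(v,a \right)} = 118 + a + v$ ($g{\left(v,a \right)} = \left(v + a\right) + 118 = \left(a + v\right) + 118 = 118 + a + v$)
$I = - \frac{4075}{398}$ ($I = - \frac{24450}{2388} = \left(-24450\right) \frac{1}{2388} = - \frac{4075}{398} \approx -10.239$)
$g{\left(157,147 \right)} - I = \left(118 + 147 + 157\right) - - \frac{4075}{398} = 422 + \frac{4075}{398} = \frac{172031}{398}$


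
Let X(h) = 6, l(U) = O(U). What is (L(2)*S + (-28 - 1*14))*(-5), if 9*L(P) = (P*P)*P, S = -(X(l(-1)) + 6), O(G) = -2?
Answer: 790/3 ≈ 263.33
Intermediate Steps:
l(U) = -2
S = -12 (S = -(6 + 6) = -1*12 = -12)
L(P) = P³/9 (L(P) = ((P*P)*P)/9 = (P²*P)/9 = P³/9)
(L(2)*S + (-28 - 1*14))*(-5) = (((⅑)*2³)*(-12) + (-28 - 1*14))*(-5) = (((⅑)*8)*(-12) + (-28 - 14))*(-5) = ((8/9)*(-12) - 42)*(-5) = (-32/3 - 42)*(-5) = -158/3*(-5) = 790/3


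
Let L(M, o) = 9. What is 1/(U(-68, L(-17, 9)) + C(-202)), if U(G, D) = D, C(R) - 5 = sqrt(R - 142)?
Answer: 7/270 - I*sqrt(86)/270 ≈ 0.025926 - 0.034347*I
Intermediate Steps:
C(R) = 5 + sqrt(-142 + R) (C(R) = 5 + sqrt(R - 142) = 5 + sqrt(-142 + R))
1/(U(-68, L(-17, 9)) + C(-202)) = 1/(9 + (5 + sqrt(-142 - 202))) = 1/(9 + (5 + sqrt(-344))) = 1/(9 + (5 + 2*I*sqrt(86))) = 1/(14 + 2*I*sqrt(86))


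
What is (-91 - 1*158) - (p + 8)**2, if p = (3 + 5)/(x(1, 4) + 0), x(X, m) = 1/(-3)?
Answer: -505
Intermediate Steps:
x(X, m) = -1/3
p = -24 (p = (3 + 5)/(-1/3 + 0) = 8/(-1/3) = 8*(-3) = -24)
(-91 - 1*158) - (p + 8)**2 = (-91 - 1*158) - (-24 + 8)**2 = (-91 - 158) - 1*(-16)**2 = -249 - 1*256 = -249 - 256 = -505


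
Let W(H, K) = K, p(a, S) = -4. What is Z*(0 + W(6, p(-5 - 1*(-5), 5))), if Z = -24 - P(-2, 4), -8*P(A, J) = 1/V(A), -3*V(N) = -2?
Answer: 381/4 ≈ 95.250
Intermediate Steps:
V(N) = ⅔ (V(N) = -⅓*(-2) = ⅔)
P(A, J) = -3/16 (P(A, J) = -1/(8*⅔) = -⅛*3/2 = -3/16)
Z = -381/16 (Z = -24 - 1*(-3/16) = -24 + 3/16 = -381/16 ≈ -23.813)
Z*(0 + W(6, p(-5 - 1*(-5), 5))) = -381*(0 - 4)/16 = -381/16*(-4) = 381/4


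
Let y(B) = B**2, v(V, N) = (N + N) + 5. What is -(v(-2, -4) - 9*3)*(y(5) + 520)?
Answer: 16350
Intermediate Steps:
v(V, N) = 5 + 2*N (v(V, N) = 2*N + 5 = 5 + 2*N)
-(v(-2, -4) - 9*3)*(y(5) + 520) = -((5 + 2*(-4)) - 9*3)*(5**2 + 520) = -((5 - 8) - 27)*(25 + 520) = -(-3 - 27)*545 = -(-30)*545 = -1*(-16350) = 16350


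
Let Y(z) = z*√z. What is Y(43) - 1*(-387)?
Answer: 387 + 43*√43 ≈ 668.97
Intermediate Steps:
Y(z) = z^(3/2)
Y(43) - 1*(-387) = 43^(3/2) - 1*(-387) = 43*√43 + 387 = 387 + 43*√43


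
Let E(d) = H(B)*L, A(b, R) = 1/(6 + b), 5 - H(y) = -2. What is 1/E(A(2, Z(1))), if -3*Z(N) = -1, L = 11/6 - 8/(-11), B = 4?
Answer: 66/1183 ≈ 0.055790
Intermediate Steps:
H(y) = 7 (H(y) = 5 - 1*(-2) = 5 + 2 = 7)
L = 169/66 (L = 11*(1/6) - 8*(-1/11) = 11/6 + 8/11 = 169/66 ≈ 2.5606)
Z(N) = 1/3 (Z(N) = -1/3*(-1) = 1/3)
E(d) = 1183/66 (E(d) = 7*(169/66) = 1183/66)
1/E(A(2, Z(1))) = 1/(1183/66) = 66/1183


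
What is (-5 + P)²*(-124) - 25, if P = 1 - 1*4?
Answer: -7961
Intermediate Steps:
P = -3 (P = 1 - 4 = -3)
(-5 + P)²*(-124) - 25 = (-5 - 3)²*(-124) - 25 = (-8)²*(-124) - 25 = 64*(-124) - 25 = -7936 - 25 = -7961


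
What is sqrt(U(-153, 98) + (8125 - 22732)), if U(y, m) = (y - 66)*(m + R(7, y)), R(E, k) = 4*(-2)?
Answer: 3*I*sqrt(3813) ≈ 185.25*I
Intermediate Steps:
R(E, k) = -8
U(y, m) = (-66 + y)*(-8 + m) (U(y, m) = (y - 66)*(m - 8) = (-66 + y)*(-8 + m))
sqrt(U(-153, 98) + (8125 - 22732)) = sqrt((528 - 66*98 - 8*(-153) + 98*(-153)) + (8125 - 22732)) = sqrt((528 - 6468 + 1224 - 14994) - 14607) = sqrt(-19710 - 14607) = sqrt(-34317) = 3*I*sqrt(3813)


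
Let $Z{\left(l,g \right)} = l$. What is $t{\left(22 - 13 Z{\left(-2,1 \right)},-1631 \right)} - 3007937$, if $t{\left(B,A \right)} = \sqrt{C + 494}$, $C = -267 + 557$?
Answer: $-3007909$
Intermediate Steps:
$C = 290$
$t{\left(B,A \right)} = 28$ ($t{\left(B,A \right)} = \sqrt{290 + 494} = \sqrt{784} = 28$)
$t{\left(22 - 13 Z{\left(-2,1 \right)},-1631 \right)} - 3007937 = 28 - 3007937 = -3007909$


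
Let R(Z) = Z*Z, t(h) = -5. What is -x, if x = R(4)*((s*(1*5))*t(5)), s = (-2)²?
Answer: 1600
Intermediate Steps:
s = 4
R(Z) = Z²
x = -1600 (x = 4²*((4*(1*5))*(-5)) = 16*((4*5)*(-5)) = 16*(20*(-5)) = 16*(-100) = -1600)
-x = -1*(-1600) = 1600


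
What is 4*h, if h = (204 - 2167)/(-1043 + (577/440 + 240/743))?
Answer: 2566975840/340443249 ≈ 7.5401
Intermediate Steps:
h = 641743960/340443249 (h = -1963/(-1043 + (577*(1/440) + 240*(1/743))) = -1963/(-1043 + (577/440 + 240/743)) = -1963/(-1043 + 534311/326920) = -1963/(-340443249/326920) = -1963*(-326920/340443249) = 641743960/340443249 ≈ 1.8850)
4*h = 4*(641743960/340443249) = 2566975840/340443249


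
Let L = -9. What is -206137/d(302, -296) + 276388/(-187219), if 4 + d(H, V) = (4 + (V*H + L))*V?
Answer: -7352236036107/4954097066252 ≈ -1.4841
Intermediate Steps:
d(H, V) = -4 + V*(-5 + H*V) (d(H, V) = -4 + (4 + (V*H - 9))*V = -4 + (4 + (H*V - 9))*V = -4 + (4 + (-9 + H*V))*V = -4 + (-5 + H*V)*V = -4 + V*(-5 + H*V))
-206137/d(302, -296) + 276388/(-187219) = -206137/(-4 - 5*(-296) + 302*(-296)²) + 276388/(-187219) = -206137/(-4 + 1480 + 302*87616) + 276388*(-1/187219) = -206137/(-4 + 1480 + 26460032) - 276388/187219 = -206137/26461508 - 276388/187219 = -7352236036107/4954097066252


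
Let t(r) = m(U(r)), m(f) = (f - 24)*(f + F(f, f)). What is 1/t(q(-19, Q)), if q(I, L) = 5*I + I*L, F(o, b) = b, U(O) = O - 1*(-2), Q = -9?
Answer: 1/8424 ≈ 0.00011871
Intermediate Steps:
U(O) = 2 + O (U(O) = O + 2 = 2 + O)
m(f) = 2*f*(-24 + f) (m(f) = (f - 24)*(f + f) = (-24 + f)*(2*f) = 2*f*(-24 + f))
t(r) = 2*(-22 + r)*(2 + r) (t(r) = 2*(2 + r)*(-24 + (2 + r)) = 2*(2 + r)*(-22 + r) = 2*(-22 + r)*(2 + r))
1/t(q(-19, Q)) = 1/(-88 - (-760)*(5 - 9) + 2*(-19*(5 - 9))**2) = 1/(-88 - (-760)*(-4) + 2*(-19*(-4))**2) = 1/(-88 - 40*76 + 2*76**2) = 1/(-88 - 3040 + 2*5776) = 1/(-88 - 3040 + 11552) = 1/8424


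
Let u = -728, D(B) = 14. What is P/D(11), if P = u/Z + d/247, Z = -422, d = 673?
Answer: 231911/729638 ≈ 0.31784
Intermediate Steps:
P = 231911/52117 (P = -728/(-422) + 673/247 = -728*(-1/422) + 673*(1/247) = 364/211 + 673/247 = 231911/52117 ≈ 4.4498)
P/D(11) = (231911/52117)/14 = (231911/52117)*(1/14) = 231911/729638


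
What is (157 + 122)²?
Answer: 77841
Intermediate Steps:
(157 + 122)² = 279² = 77841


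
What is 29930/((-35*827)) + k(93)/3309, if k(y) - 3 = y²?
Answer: 10092918/6385267 ≈ 1.5807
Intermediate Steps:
k(y) = 3 + y²
29930/((-35*827)) + k(93)/3309 = 29930/((-35*827)) + (3 + 93²)/3309 = 29930/(-28945) + (3 + 8649)*(1/3309) = 29930*(-1/28945) + 8652*(1/3309) = -5986/5789 + 2884/1103 = 10092918/6385267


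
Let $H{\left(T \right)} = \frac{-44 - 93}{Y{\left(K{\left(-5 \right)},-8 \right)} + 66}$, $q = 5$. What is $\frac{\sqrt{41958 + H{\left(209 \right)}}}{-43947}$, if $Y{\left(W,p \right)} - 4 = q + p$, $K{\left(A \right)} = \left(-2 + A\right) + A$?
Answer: $- \frac{\sqrt{188340283}}{2944449} \approx -0.0046609$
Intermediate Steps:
$K{\left(A \right)} = -2 + 2 A$
$Y{\left(W,p \right)} = 9 + p$ ($Y{\left(W,p \right)} = 4 + \left(5 + p\right) = 9 + p$)
$H{\left(T \right)} = - \frac{137}{67}$ ($H{\left(T \right)} = \frac{-44 - 93}{\left(9 - 8\right) + 66} = - \frac{137}{1 + 66} = - \frac{137}{67}$)
$\frac{\sqrt{41958 + H{\left(209 \right)}}}{-43947} = \frac{\sqrt{41958 - \frac{137}{67}}}{-43947} = \sqrt{\frac{2811049}{67}} \left(- \frac{1}{43947}\right) = \frac{\sqrt{188340283}}{67} \left(- \frac{1}{43947}\right) = - \frac{\sqrt{188340283}}{2944449}$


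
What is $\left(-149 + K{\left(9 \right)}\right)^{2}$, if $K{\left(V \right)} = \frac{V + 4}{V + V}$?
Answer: $\frac{7123561}{324} \approx 21986.0$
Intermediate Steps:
$K{\left(V \right)} = \frac{4 + V}{2 V}$
$\left(-149 + K{\left(9 \right)}\right)^{2} = \left(-149 + \frac{4 + 9}{2 \cdot 9}\right)^{2} = \left(-149 + \frac{1}{2} \cdot \frac{1}{9} \cdot 13\right)^{2} = \left(-149 + \frac{13}{18}\right)^{2} = \left(- \frac{2669}{18}\right)^{2} = \frac{7123561}{324}$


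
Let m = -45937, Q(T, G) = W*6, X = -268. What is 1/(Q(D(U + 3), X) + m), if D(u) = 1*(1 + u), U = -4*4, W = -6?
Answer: -1/45973 ≈ -2.1752e-5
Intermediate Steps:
U = -16
D(u) = 1 + u
Q(T, G) = -36 (Q(T, G) = -6*6 = -36)
1/(Q(D(U + 3), X) + m) = 1/(-36 - 45937) = 1/(-45973) = -1/45973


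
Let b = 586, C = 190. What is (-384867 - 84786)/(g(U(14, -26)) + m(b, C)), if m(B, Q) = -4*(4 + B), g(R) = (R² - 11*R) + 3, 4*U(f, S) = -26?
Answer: 626204/2991 ≈ 209.36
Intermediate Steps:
U(f, S) = -13/2 (U(f, S) = (¼)*(-26) = -13/2)
g(R) = 3 + R² - 11*R
m(B, Q) = -16 - 4*B
(-384867 - 84786)/(g(U(14, -26)) + m(b, C)) = (-384867 - 84786)/((3 + (-13/2)² - 11*(-13/2)) + (-16 - 4*586)) = -469653/((3 + 169/4 + 143/2) + (-16 - 2344)) = -469653/(467/4 - 2360) = -469653/(-8973/4) = -469653*(-4/8973) = 626204/2991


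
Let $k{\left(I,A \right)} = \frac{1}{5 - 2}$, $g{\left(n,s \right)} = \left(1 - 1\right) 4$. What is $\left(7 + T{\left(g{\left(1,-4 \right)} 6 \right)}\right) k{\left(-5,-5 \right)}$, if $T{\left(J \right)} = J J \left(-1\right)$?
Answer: $\frac{7}{3} \approx 2.3333$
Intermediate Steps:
$g{\left(n,s \right)} = 0$ ($g{\left(n,s \right)} = 0 \cdot 4 = 0$)
$k{\left(I,A \right)} = \frac{1}{3}$
$T{\left(J \right)} = - J^{2}$ ($T{\left(J \right)} = J^{2} \left(-1\right) = - J^{2}$)
$\left(7 + T{\left(g{\left(1,-4 \right)} 6 \right)}\right) k{\left(-5,-5 \right)} = \left(7 - \left(0 \cdot 6\right)^{2}\right) \frac{1}{3} = \left(7 - 0^{2}\right) \frac{1}{3} = \left(7 - 0\right) \frac{1}{3} = \left(7 + 0\right) \frac{1}{3} = 7 \cdot \frac{1}{3} = \frac{7}{3}$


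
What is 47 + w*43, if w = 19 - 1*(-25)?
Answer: 1939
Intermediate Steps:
w = 44 (w = 19 + 25 = 44)
47 + w*43 = 47 + 44*43 = 47 + 1892 = 1939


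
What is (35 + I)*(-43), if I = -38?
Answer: 129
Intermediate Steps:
(35 + I)*(-43) = (35 - 38)*(-43) = -3*(-43) = 129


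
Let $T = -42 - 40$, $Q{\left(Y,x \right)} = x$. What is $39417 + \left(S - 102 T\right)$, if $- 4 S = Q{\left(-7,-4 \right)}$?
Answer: $47782$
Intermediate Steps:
$S = 1$ ($S = \left(- \frac{1}{4}\right) \left(-4\right) = 1$)
$T = -82$ ($T = -42 - 40 = -82$)
$39417 + \left(S - 102 T\right) = 39417 + \left(1 - -8364\right) = 39417 + \left(1 + 8364\right) = 39417 + 8365 = 47782$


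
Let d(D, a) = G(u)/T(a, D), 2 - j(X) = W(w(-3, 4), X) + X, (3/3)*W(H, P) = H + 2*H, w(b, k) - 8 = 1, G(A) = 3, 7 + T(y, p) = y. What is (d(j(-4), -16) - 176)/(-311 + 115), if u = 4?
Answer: 4051/4508 ≈ 0.89862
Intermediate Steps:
T(y, p) = -7 + y
w(b, k) = 9 (w(b, k) = 8 + 1 = 9)
W(H, P) = 3*H (W(H, P) = H + 2*H = 3*H)
j(X) = -25 - X (j(X) = 2 - (3*9 + X) = 2 - (27 + X) = 2 + (-27 - X) = -25 - X)
d(D, a) = 3/(-7 + a)
(d(j(-4), -16) - 176)/(-311 + 115) = (3/(-7 - 16) - 176)/(-311 + 115) = (3/(-23) - 176)/(-196) = (3*(-1/23) - 176)*(-1/196) = (-3/23 - 176)*(-1/196) = -4051/23*(-1/196) = 4051/4508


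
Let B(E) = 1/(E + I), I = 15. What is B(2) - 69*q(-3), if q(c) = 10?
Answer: -11729/17 ≈ -689.94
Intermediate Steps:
B(E) = 1/(15 + E) (B(E) = 1/(E + 15) = 1/(15 + E))
B(2) - 69*q(-3) = 1/(15 + 2) - 69*10 = 1/17 - 690 = -11729/17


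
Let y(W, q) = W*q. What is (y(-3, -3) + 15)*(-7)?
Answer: -168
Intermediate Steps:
(y(-3, -3) + 15)*(-7) = (-3*(-3) + 15)*(-7) = (9 + 15)*(-7) = 24*(-7) = -168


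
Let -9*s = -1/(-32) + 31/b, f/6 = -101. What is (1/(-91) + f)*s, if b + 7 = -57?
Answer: -1599263/52416 ≈ -30.511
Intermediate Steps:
b = -64 (b = -7 - 57 = -64)
f = -606 (f = 6*(-101) = -606)
s = 29/576 (s = -(-1/(-32) + 31/(-64))/9 = -(-1*(-1/32) + 31*(-1/64))/9 = -(1/32 - 31/64)/9 = -⅑*(-29/64) = 29/576 ≈ 0.050347)
(1/(-91) + f)*s = (1/(-91) - 606)*(29/576) = (-1/91 - 606)*(29/576) = -55147/91*29/576 = -1599263/52416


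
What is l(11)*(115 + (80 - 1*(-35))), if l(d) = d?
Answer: 2530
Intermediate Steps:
l(11)*(115 + (80 - 1*(-35))) = 11*(115 + (80 - 1*(-35))) = 11*(115 + (80 + 35)) = 11*(115 + 115) = 11*230 = 2530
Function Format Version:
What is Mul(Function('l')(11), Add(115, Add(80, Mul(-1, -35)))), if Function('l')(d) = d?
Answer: 2530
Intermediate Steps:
Mul(Function('l')(11), Add(115, Add(80, Mul(-1, -35)))) = Mul(11, Add(115, Add(80, Mul(-1, -35)))) = Mul(11, Add(115, Add(80, 35))) = Mul(11, Add(115, 115)) = Mul(11, 230) = 2530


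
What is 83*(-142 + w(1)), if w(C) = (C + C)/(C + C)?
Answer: -11703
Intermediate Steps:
w(C) = 1 (w(C) = (2*C)/((2*C)) = (2*C)*(1/(2*C)) = 1)
83*(-142 + w(1)) = 83*(-142 + 1) = 83*(-141) = -11703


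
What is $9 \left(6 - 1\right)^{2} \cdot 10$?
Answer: $2250$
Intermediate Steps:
$9 \left(6 - 1\right)^{2} \cdot 10 = 9 \cdot 5^{2} \cdot 10 = 9 \cdot 25 \cdot 10 = 225 \cdot 10 = 2250$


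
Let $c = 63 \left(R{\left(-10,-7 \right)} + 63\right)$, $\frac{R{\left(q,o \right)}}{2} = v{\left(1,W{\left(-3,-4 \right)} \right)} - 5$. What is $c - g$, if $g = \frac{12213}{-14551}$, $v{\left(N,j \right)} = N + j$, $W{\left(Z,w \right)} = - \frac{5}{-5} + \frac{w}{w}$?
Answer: $\frac{54098280}{14551} \approx 3717.8$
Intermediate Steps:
$W{\left(Z,w \right)} = 2$ ($W{\left(Z,w \right)} = \left(-5\right) \left(- \frac{1}{5}\right) + 1 = 1 + 1 = 2$)
$g = - \frac{12213}{14551}$ ($g = 12213 \left(- \frac{1}{14551}\right) = - \frac{12213}{14551} \approx -0.83932$)
$R{\left(q,o \right)} = -4$ ($R{\left(q,o \right)} = 2 \left(\left(1 + 2\right) - 5\right) = 2 \left(3 - 5\right) = 2 \left(-2\right) = -4$)
$c = 3717$ ($c = 63 \left(-4 + 63\right) = 63 \cdot 59 = 3717$)
$c - g = 3717 - - \frac{12213}{14551} = 3717 + \frac{12213}{14551} = \frac{54098280}{14551}$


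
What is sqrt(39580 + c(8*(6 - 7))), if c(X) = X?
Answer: 2*sqrt(9893) ≈ 198.93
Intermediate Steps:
sqrt(39580 + c(8*(6 - 7))) = sqrt(39580 + 8*(6 - 7)) = sqrt(39580 + 8*(-1)) = sqrt(39580 - 8) = sqrt(39572) = 2*sqrt(9893)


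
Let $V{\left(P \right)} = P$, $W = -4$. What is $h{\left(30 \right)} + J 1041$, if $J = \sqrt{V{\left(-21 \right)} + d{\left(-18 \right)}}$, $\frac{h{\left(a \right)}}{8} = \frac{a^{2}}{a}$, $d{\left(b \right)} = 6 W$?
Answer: $240 + 3123 i \sqrt{5} \approx 240.0 + 6983.2 i$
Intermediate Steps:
$d{\left(b \right)} = -24$ ($d{\left(b \right)} = 6 \left(-4\right) = -24$)
$h{\left(a \right)} = 8 a$ ($h{\left(a \right)} = 8 \frac{a^{2}}{a} = 8 a$)
$J = 3 i \sqrt{5}$ ($J = \sqrt{-21 - 24} = \sqrt{-45} = 3 i \sqrt{5} \approx 6.7082 i$)
$h{\left(30 \right)} + J 1041 = 8 \cdot 30 + 3 i \sqrt{5} \cdot 1041 = 240 + 3123 i \sqrt{5}$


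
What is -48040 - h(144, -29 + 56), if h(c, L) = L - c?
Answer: -47923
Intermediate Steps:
-48040 - h(144, -29 + 56) = -48040 - ((-29 + 56) - 1*144) = -48040 - (27 - 144) = -48040 - 1*(-117) = -48040 + 117 = -47923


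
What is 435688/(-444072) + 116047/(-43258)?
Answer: -8797526861/2401208322 ≈ -3.6638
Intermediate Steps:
435688/(-444072) + 116047/(-43258) = 435688*(-1/444072) + 116047*(-1/43258) = -54461/55509 - 116047/43258 = -8797526861/2401208322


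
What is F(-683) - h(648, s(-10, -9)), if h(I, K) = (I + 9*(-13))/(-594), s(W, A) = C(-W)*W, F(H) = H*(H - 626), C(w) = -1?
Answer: 59007161/66 ≈ 8.9405e+5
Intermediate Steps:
F(H) = H*(-626 + H)
s(W, A) = -W
h(I, K) = 13/66 - I/594 (h(I, K) = (I - 117)*(-1/594) = (-117 + I)*(-1/594) = 13/66 - I/594)
F(-683) - h(648, s(-10, -9)) = -683*(-626 - 683) - (13/66 - 1/594*648) = -683*(-1309) - (13/66 - 12/11) = 894047 - 1*(-59/66) = 894047 + 59/66 = 59007161/66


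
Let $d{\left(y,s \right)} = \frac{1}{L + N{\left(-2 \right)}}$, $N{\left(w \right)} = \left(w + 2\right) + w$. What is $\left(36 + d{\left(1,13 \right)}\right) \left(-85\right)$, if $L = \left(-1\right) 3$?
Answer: $-3043$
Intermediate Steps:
$N{\left(w \right)} = 2 + 2 w$ ($N{\left(w \right)} = \left(2 + w\right) + w = 2 + 2 w$)
$L = -3$
$d{\left(y,s \right)} = - \frac{1}{5}$ ($d{\left(y,s \right)} = \frac{1}{-3 + \left(2 + 2 \left(-2\right)\right)} = \frac{1}{-3 + \left(2 - 4\right)} = \frac{1}{-3 - 2} = \frac{1}{-5} = - \frac{1}{5}$)
$\left(36 + d{\left(1,13 \right)}\right) \left(-85\right) = \left(36 - \frac{1}{5}\right) \left(-85\right) = \frac{179}{5} \left(-85\right) = -3043$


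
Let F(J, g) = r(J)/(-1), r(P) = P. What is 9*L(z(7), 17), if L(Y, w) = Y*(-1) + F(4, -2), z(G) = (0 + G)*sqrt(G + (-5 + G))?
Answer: -225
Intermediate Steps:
F(J, g) = -J (F(J, g) = J/(-1) = J*(-1) = -J)
z(G) = G*sqrt(-5 + 2*G)
L(Y, w) = -4 - Y (L(Y, w) = Y*(-1) - 1*4 = -Y - 4 = -4 - Y)
9*L(z(7), 17) = 9*(-4 - 7*sqrt(-5 + 2*7)) = 9*(-4 - 7*sqrt(-5 + 14)) = 9*(-4 - 7*sqrt(9)) = 9*(-4 - 7*3) = 9*(-4 - 1*21) = 9*(-4 - 21) = 9*(-25) = -225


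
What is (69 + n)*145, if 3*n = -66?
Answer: 6815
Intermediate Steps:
n = -22 (n = (1/3)*(-66) = -22)
(69 + n)*145 = (69 - 22)*145 = 47*145 = 6815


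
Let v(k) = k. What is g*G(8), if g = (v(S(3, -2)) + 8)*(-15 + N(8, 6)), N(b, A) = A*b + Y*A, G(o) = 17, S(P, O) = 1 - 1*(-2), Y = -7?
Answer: -1683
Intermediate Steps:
S(P, O) = 3 (S(P, O) = 1 + 2 = 3)
N(b, A) = -7*A + A*b (N(b, A) = A*b - 7*A = -7*A + A*b)
g = -99 (g = (3 + 8)*(-15 + 6*(-7 + 8)) = 11*(-15 + 6*1) = 11*(-15 + 6) = 11*(-9) = -99)
g*G(8) = -99*17 = -1683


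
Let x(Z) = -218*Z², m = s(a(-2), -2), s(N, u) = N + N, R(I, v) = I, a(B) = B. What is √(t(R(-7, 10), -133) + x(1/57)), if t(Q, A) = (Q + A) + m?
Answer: I*√468074/57 ≈ 12.003*I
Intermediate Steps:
s(N, u) = 2*N
m = -4 (m = 2*(-2) = -4)
t(Q, A) = -4 + A + Q (t(Q, A) = (Q + A) - 4 = (A + Q) - 4 = -4 + A + Q)
√(t(R(-7, 10), -133) + x(1/57)) = √((-4 - 133 - 7) - 218*(1/57)²) = √(-144 - 218*(1/57)²) = √(-144 - 218*1/3249) = √(-144 - 218/3249) = √(-468074/3249) = I*√468074/57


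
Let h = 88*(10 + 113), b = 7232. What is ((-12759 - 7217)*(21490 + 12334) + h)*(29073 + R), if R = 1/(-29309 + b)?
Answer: -39424278832108000/2007 ≈ -1.9643e+13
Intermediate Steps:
R = -1/22077 (R = 1/(-29309 + 7232) = 1/(-22077) = -1/22077 ≈ -4.5296e-5)
h = 10824 (h = 88*123 = 10824)
((-12759 - 7217)*(21490 + 12334) + h)*(29073 + R) = ((-12759 - 7217)*(21490 + 12334) + 10824)*(29073 - 1/22077) = (-19976*33824 + 10824)*(641844620/22077) = (-675668224 + 10824)*(641844620/22077) = -675657400*641844620/22077 = -39424278832108000/2007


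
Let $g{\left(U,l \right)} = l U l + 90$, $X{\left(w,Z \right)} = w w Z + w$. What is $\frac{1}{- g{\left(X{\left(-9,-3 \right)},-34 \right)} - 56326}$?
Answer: $\frac{1}{234896} \approx 4.2572 \cdot 10^{-6}$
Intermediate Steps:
$X{\left(w,Z \right)} = w + Z w^{2}$ ($X{\left(w,Z \right)} = w^{2} Z + w = Z w^{2} + w = w + Z w^{2}$)
$g{\left(U,l \right)} = 90 + U l^{2}$ ($g{\left(U,l \right)} = U l l + 90 = U l^{2} + 90 = 90 + U l^{2}$)
$\frac{1}{- g{\left(X{\left(-9,-3 \right)},-34 \right)} - 56326} = \frac{1}{- (90 + - 9 \left(1 - -27\right) \left(-34\right)^{2}) - 56326} = \frac{1}{- (90 + - 9 \left(1 + 27\right) 1156) - 56326} = \frac{1}{- (90 + \left(-9\right) 28 \cdot 1156) - 56326} = \frac{1}{- (90 - 291312) - 56326} = \frac{1}{\left(-1\right) \left(-291222\right) - 56326} = \frac{1}{291222 - 56326} = \frac{1}{234896}$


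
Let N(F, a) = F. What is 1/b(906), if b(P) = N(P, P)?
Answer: 1/906 ≈ 0.0011038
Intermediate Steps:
b(P) = P
1/b(906) = 1/906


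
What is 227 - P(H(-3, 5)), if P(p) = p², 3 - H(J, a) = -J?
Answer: 227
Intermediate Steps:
H(J, a) = 3 + J (H(J, a) = 3 - (-1)*J = 3 + J)
227 - P(H(-3, 5)) = 227 - (3 - 3)² = 227 - 1*0² = 227 - 1*0 = 227 + 0 = 227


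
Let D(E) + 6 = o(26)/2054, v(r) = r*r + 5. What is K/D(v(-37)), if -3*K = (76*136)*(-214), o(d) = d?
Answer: -174740416/1419 ≈ -1.2314e+5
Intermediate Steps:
v(r) = 5 + r² (v(r) = r² + 5 = 5 + r²)
K = 2211904/3 (K = -76*136*(-214)/3 = -10336*(-214)/3 = -⅓*(-2211904) = 2211904/3 ≈ 7.3730e+5)
D(E) = -473/79 (D(E) = -6 + 26/2054 = -6 + 26*(1/2054) = -6 + 1/79 = -473/79)
K/D(v(-37)) = 2211904/(3*(-473/79)) = (2211904/3)*(-79/473) = -174740416/1419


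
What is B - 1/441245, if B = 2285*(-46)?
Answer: -46379261951/441245 ≈ -1.0511e+5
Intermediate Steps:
B = -105110
B - 1/441245 = -105110 - 1/441245 = -46379261951/441245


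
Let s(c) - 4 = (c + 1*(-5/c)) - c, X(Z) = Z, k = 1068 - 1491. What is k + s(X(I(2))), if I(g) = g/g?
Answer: -424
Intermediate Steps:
k = -423
I(g) = 1
s(c) = 4 - 5/c (s(c) = 4 + ((c + 1*(-5/c)) - c) = 4 + ((c - 5/c) - c) = 4 - 5/c)
k + s(X(I(2))) = -423 + (4 - 5/1) = -423 + (4 - 5*1) = -423 + (4 - 5) = -423 - 1 = -424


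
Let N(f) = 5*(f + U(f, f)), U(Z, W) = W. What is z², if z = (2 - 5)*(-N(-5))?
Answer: 22500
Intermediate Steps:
N(f) = 10*f (N(f) = 5*(f + f) = 5*(2*f) = 10*f)
z = -150 (z = (2 - 5)*(-10*(-5)) = -(-3)*(-50) = -3*50 = -150)
z² = (-150)² = 22500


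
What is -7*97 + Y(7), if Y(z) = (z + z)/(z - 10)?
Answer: -2051/3 ≈ -683.67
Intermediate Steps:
Y(z) = 2*z/(-10 + z) (Y(z) = (2*z)/(-10 + z) = 2*z/(-10 + z))
-7*97 + Y(7) = -7*97 + 2*7/(-10 + 7) = -679 + 2*7/(-3) = -679 + 2*7*(-⅓) = -679 - 14/3 = -2051/3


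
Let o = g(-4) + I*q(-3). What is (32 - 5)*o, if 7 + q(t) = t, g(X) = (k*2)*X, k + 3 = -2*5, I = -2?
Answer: 3348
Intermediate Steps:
k = -13 (k = -3 - 2*5 = -3 - 10 = -13)
g(X) = -26*X (g(X) = (-13*2)*X = -26*X)
q(t) = -7 + t
o = 124 (o = -26*(-4) - 2*(-7 - 3) = 104 - 2*(-10) = 104 + 20 = 124)
(32 - 5)*o = (32 - 5)*124 = 27*124 = 3348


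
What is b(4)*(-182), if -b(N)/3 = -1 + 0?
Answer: -546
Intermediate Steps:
b(N) = 3 (b(N) = -3*(-1 + 0) = -3*(-1) = 3)
b(4)*(-182) = 3*(-182) = -546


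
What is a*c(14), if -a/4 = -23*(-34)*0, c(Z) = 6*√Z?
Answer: 0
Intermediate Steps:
a = 0 (a = -4*(-23*(-34))*0 = -3128*0 = -4*0 = 0)
a*c(14) = 0*(6*√14) = 0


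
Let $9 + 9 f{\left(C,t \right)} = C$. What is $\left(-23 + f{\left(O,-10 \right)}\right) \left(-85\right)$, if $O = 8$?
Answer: $\frac{17680}{9} \approx 1964.4$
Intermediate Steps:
$f{\left(C,t \right)} = -1 + \frac{C}{9}$
$\left(-23 + f{\left(O,-10 \right)}\right) \left(-85\right) = \left(-23 + \left(-1 + \frac{1}{9} \cdot 8\right)\right) \left(-85\right) = \left(-23 + \left(-1 + \frac{8}{9}\right)\right) \left(-85\right) = \left(-23 - \frac{1}{9}\right) \left(-85\right) = \left(- \frac{208}{9}\right) \left(-85\right) = \frac{17680}{9}$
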